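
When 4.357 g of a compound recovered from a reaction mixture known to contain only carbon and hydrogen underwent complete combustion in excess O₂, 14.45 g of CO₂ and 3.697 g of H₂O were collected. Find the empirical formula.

mol C = 14.45 g CO₂ ÷ 44.009 g/mol = 0.32834 mol
mol H = 2 × 3.697 g H₂O ÷ 18.015 g/mol = 0.41044 mol
Divide by the smallest (0.32834 mol): C 1.000, H 1.250
Multiplying each by 4 gives whole numbers: C 4.00, H 5.00

C4H5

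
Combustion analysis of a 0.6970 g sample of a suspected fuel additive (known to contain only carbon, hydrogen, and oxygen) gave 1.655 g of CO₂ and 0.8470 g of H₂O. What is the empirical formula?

C4H10O

mol C = 1.655 g CO₂ ÷ 44.009 g/mol = 0.037606 mol
mol H = 2 × 0.8470 g H₂O ÷ 18.015 g/mol = 0.094033 mol
mass O = 0.6970 − (0.45168 + 0.094785) = 0.15053 g → mol O = 0.15053 ÷ 15.999 = 0.0094087 mol
Divide by the smallest (0.0094087 mol): C 3.997, H 9.994, O 1.000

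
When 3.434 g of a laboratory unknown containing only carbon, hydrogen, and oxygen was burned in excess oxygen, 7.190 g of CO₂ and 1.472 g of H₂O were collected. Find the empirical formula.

C2H2O

mol C = 7.190 g CO₂ ÷ 44.009 g/mol = 0.16338 mol
mol H = 2 × 1.472 g H₂O ÷ 18.015 g/mol = 0.16342 mol
mass O = 3.434 − (1.9623 + 0.16473) = 1.3070 g → mol O = 1.3070 ÷ 15.999 = 0.081691 mol
Divide by the smallest (0.081691 mol): C 2.000, H 2.000, O 1.000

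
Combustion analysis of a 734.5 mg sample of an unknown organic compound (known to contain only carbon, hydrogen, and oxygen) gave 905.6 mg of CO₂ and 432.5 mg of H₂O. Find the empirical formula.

C3H7O4

mol C = 0.9056 g CO₂ ÷ 44.009 g/mol = 0.020578 mol
mol H = 2 × 0.4325 g H₂O ÷ 18.015 g/mol = 0.048016 mol
mass O = 0.7345 − (0.24716 + 0.048400) = 0.43894 g → mol O = 0.43894 ÷ 15.999 = 0.027436 mol
Divide by the smallest (0.020578 mol): C 1.000, H 2.333, O 1.333
Multiplying each by 3 gives whole numbers: C 3.00, H 7.00, O 4.00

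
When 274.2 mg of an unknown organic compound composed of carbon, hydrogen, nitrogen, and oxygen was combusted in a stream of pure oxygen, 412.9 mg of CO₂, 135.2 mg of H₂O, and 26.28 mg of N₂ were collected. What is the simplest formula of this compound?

C5H8NO4

mol C = 0.4129 g CO₂ ÷ 44.009 g/mol = 0.0093822 mol
mol H = 2 × 0.1352 g H₂O ÷ 18.015 g/mol = 0.015010 mol
mol N = 2 × 0.02628 g N₂ ÷ 28.014 g/mol = 0.0018762 mol
mass O = 0.2742 − (0.11269 + 0.015130 + 0.026280) = 0.12010 g → mol O = 0.12010 ÷ 15.999 = 0.0075068 mol
Divide by the smallest (0.0018762 mol): C 5.001, H 8.000, N 1.000, O 4.001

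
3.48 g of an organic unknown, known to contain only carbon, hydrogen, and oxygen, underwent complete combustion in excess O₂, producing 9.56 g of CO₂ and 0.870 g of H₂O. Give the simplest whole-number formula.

C9H4O2

mol C = 9.56 g CO₂ ÷ 44.009 g/mol = 0.2172 mol
mol H = 2 × 0.870 g H₂O ÷ 18.015 g/mol = 0.09659 mol
mass O = 3.48 − (2.609 + 0.09736) = 0.7735 g → mol O = 0.7735 ÷ 15.999 = 0.04835 mol
Divide by the smallest (0.04835 mol): C 4.493, H 1.998, O 1.000
Multiplying each by 2 gives whole numbers: C 8.99, H 4.00, O 2.00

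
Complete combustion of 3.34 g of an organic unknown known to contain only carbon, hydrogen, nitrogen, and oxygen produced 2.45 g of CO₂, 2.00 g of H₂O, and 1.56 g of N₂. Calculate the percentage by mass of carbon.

mol C = 2.45 g CO₂ ÷ 44.009 g/mol = 0.05567 mol
mol H = 2 × 2.00 g H₂O ÷ 18.015 g/mol = 0.2220 mol
mol N = 2 × 1.56 g N₂ ÷ 28.014 g/mol = 0.1114 mol
mass O = 3.34 − (0.6687 + 0.2238 + 1.560) = 0.8875 g → mol O = 0.8875 ÷ 15.999 = 0.05547 mol
mass % C = 0.6687 g ÷ 3.34 g × 100%

20.0%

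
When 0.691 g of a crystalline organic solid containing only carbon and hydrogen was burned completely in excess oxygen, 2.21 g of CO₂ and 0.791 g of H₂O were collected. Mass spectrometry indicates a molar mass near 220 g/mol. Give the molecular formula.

C16H28

mol C = 2.21 g CO₂ ÷ 44.009 g/mol = 0.05022 mol
mol H = 2 × 0.791 g H₂O ÷ 18.015 g/mol = 0.08782 mol
Divide by the smallest (0.05022 mol): C 1.000, H 1.749
Multiplying each by 4 gives whole numbers: C 4.00, H 6.99
Empirical formula: C4H7
Empirical-formula mass = 55.10 g/mol; 220 ÷ 55.10 ≈ 4, so the molecular formula is C16H28.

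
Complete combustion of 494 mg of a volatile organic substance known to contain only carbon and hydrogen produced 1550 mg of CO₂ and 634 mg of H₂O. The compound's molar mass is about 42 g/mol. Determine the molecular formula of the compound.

mol C = 1.55 g CO₂ ÷ 44.009 g/mol = 0.03522 mol
mol H = 2 × 0.634 g H₂O ÷ 18.015 g/mol = 0.07039 mol
Divide by the smallest (0.03522 mol): C 1.000, H 1.998
Empirical formula: CH2
Empirical-formula mass = 14.03 g/mol; 42 ÷ 14.03 ≈ 3, so the molecular formula is C3H6.

C3H6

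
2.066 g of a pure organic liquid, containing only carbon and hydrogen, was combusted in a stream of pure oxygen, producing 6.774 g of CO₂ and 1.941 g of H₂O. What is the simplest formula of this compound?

mol C = 6.774 g CO₂ ÷ 44.009 g/mol = 0.15392 mol
mol H = 2 × 1.941 g H₂O ÷ 18.015 g/mol = 0.21549 mol
Divide by the smallest (0.15392 mol): C 1.000, H 1.400
Multiplying each by 5 gives whole numbers: C 5.00, H 7.00

C5H7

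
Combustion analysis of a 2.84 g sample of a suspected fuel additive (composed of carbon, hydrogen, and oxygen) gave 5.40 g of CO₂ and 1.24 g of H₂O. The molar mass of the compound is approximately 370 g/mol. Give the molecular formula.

C16H18O10

mol C = 5.40 g CO₂ ÷ 44.009 g/mol = 0.1227 mol
mol H = 2 × 1.24 g H₂O ÷ 18.015 g/mol = 0.1377 mol
mass O = 2.84 − (1.474 + 0.1388) = 1.227 g → mol O = 1.227 ÷ 15.999 = 0.07672 mol
Divide by the smallest (0.07672 mol): C 1.599, H 1.794, O 1.000
Multiplying each by 5 gives whole numbers: C 8.00, H 8.97, O 5.00
Empirical formula: C8H9O5
Empirical-formula mass = 185.16 g/mol; 370 ÷ 185.16 ≈ 2, so the molecular formula is C16H18O10.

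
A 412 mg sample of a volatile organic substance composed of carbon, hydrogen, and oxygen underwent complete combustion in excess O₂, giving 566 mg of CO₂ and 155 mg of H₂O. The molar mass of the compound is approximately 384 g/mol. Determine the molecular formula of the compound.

C12H16O14

mol C = 0.566 g CO₂ ÷ 44.009 g/mol = 0.01286 mol
mol H = 2 × 0.155 g H₂O ÷ 18.015 g/mol = 0.01721 mol
mass O = 0.412 − (0.1545 + 0.01735) = 0.2402 g → mol O = 0.2402 ÷ 15.999 = 0.01501 mol
Divide by the smallest (0.01286 mol): C 1.000, H 1.338, O 1.167
Multiplying each by 6 gives whole numbers: C 6.00, H 8.03, O 7.00
Empirical formula: C6H8O7
Empirical-formula mass = 192.12 g/mol; 384 ÷ 192.12 ≈ 2, so the molecular formula is C12H16O14.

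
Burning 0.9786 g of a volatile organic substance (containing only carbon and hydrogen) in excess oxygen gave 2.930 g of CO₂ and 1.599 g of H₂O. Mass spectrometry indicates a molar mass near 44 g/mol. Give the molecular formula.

mol C = 2.930 g CO₂ ÷ 44.009 g/mol = 0.066577 mol
mol H = 2 × 1.599 g H₂O ÷ 18.015 g/mol = 0.17752 mol
Divide by the smallest (0.066577 mol): C 1.000, H 2.666
Multiplying each by 3 gives whole numbers: C 3.00, H 8.00
Empirical formula: C3H8
Empirical-formula mass = 44.10 g/mol; 44 ÷ 44.10 ≈ 1, so the molecular formula is C3H8.

C3H8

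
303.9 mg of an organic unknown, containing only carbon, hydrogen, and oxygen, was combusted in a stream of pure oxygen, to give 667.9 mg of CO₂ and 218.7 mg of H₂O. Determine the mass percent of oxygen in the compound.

mol C = 0.6679 g CO₂ ÷ 44.009 g/mol = 0.015176 mol
mol H = 2 × 0.2187 g H₂O ÷ 18.015 g/mol = 0.024280 mol
mass O = 0.3039 − (0.18228 + 0.024474) = 0.097142 g → mol O = 0.097142 ÷ 15.999 = 0.0060717 mol
mass % O = 0.097142 g ÷ 0.3039 g × 100%

31.97%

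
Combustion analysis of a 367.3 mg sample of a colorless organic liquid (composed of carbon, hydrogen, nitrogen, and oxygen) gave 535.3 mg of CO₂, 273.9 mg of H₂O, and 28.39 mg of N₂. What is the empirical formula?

C6H15NO5

mol C = 0.5353 g CO₂ ÷ 44.009 g/mol = 0.012163 mol
mol H = 2 × 0.2739 g H₂O ÷ 18.015 g/mol = 0.030408 mol
mol N = 2 × 0.02839 g N₂ ÷ 28.014 g/mol = 0.0020268 mol
mass O = 0.3673 − (0.14609 + 0.030651 + 0.028390) = 0.16216 g → mol O = 0.16216 ÷ 15.999 = 0.010136 mol
Divide by the smallest (0.0020268 mol): C 6.001, H 15.003, N 1.000, O 5.001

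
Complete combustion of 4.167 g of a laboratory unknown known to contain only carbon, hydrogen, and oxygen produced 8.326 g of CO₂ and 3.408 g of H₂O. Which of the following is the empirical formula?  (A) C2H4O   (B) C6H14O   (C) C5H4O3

(A) C2H4O

mol C = 8.326 g CO₂ ÷ 44.009 g/mol = 0.18919 mol
mol H = 2 × 3.408 g H₂O ÷ 18.015 g/mol = 0.37835 mol
mass O = 4.167 − (2.2723 + 0.38138) = 1.5133 g → mol O = 1.5133 ÷ 15.999 = 0.094586 mol
Divide by the smallest (0.094586 mol): C 2.000, H 4.000, O 1.000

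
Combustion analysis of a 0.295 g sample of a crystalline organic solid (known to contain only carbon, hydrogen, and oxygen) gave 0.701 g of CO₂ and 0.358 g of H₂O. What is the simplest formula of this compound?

mol C = 0.701 g CO₂ ÷ 44.009 g/mol = 0.01593 mol
mol H = 2 × 0.358 g H₂O ÷ 18.015 g/mol = 0.03974 mol
mass O = 0.295 − (0.1913 + 0.04006) = 0.06362 g → mol O = 0.06362 ÷ 15.999 = 0.003976 mol
Divide by the smallest (0.003976 mol): C 4.006, H 9.995, O 1.000

C4H10O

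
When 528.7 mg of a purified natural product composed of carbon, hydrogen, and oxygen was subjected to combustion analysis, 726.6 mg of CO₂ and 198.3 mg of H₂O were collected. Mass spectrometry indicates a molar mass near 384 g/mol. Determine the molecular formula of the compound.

C12H16O14

mol C = 0.7266 g CO₂ ÷ 44.009 g/mol = 0.016510 mol
mol H = 2 × 0.1983 g H₂O ÷ 18.015 g/mol = 0.022015 mol
mass O = 0.5287 − (0.19830 + 0.022191) = 0.30820 g → mol O = 0.30820 ÷ 15.999 = 0.019264 mol
Divide by the smallest (0.016510 mol): C 1.000, H 1.333, O 1.167
Multiplying each by 6 gives whole numbers: C 6.00, H 8.00, O 7.00
Empirical formula: C6H8O7
Empirical-formula mass = 192.12 g/mol; 384 ÷ 192.12 ≈ 2, so the molecular formula is C12H16O14.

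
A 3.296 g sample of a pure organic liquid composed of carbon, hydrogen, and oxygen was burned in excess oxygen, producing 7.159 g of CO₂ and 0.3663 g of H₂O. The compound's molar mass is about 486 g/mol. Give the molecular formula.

C24H6O12

mol C = 7.159 g CO₂ ÷ 44.009 g/mol = 0.16267 mol
mol H = 2 × 0.3663 g H₂O ÷ 18.015 g/mol = 0.040666 mol
mass O = 3.296 − (1.9538 + 0.040991) = 1.3012 g → mol O = 1.3012 ÷ 15.999 = 0.081328 mol
Divide by the smallest (0.040666 mol): C 4.000, H 1.000, O 2.000
Empirical formula: C4HO2
Empirical-formula mass = 81.05 g/mol; 486 ÷ 81.05 ≈ 6, so the molecular formula is C24H6O12.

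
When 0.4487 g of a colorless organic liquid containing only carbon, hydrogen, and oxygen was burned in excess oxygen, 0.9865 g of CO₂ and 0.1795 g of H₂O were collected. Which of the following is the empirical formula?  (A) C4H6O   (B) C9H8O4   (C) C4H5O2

mol C = 0.9865 g CO₂ ÷ 44.009 g/mol = 0.022416 mol
mol H = 2 × 0.1795 g H₂O ÷ 18.015 g/mol = 0.019928 mol
mass O = 0.4487 − (0.26924 + 0.020087) = 0.15938 g → mol O = 0.15938 ÷ 15.999 = 0.0099616 mol
Divide by the smallest (0.0099616 mol): C 2.250, H 2.000, O 1.000
Multiplying each by 4 gives whole numbers: C 9.00, H 8.00, O 4.00

(B) C9H8O4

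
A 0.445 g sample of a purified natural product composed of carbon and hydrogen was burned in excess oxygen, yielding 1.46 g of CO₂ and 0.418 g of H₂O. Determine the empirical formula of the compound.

C5H7

mol C = 1.46 g CO₂ ÷ 44.009 g/mol = 0.03318 mol
mol H = 2 × 0.418 g H₂O ÷ 18.015 g/mol = 0.04641 mol
Divide by the smallest (0.03318 mol): C 1.000, H 1.399
Multiplying each by 5 gives whole numbers: C 5.00, H 6.99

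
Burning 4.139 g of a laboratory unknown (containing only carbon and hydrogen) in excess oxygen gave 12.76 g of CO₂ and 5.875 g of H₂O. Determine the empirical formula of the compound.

mol C = 12.76 g CO₂ ÷ 44.009 g/mol = 0.28994 mol
mol H = 2 × 5.875 g H₂O ÷ 18.015 g/mol = 0.65223 mol
Divide by the smallest (0.28994 mol): C 1.000, H 2.250
Multiplying each by 4 gives whole numbers: C 4.00, H 9.00

C4H9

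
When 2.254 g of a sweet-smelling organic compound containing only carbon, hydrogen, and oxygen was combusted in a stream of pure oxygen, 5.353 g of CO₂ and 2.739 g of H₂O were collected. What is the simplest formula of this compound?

C4H10O

mol C = 5.353 g CO₂ ÷ 44.009 g/mol = 0.12163 mol
mol H = 2 × 2.739 g H₂O ÷ 18.015 g/mol = 0.30408 mol
mass O = 2.254 − (1.4609 + 0.30651) = 0.48654 g → mol O = 0.48654 ÷ 15.999 = 0.030411 mol
Divide by the smallest (0.030411 mol): C 4.000, H 9.999, O 1.000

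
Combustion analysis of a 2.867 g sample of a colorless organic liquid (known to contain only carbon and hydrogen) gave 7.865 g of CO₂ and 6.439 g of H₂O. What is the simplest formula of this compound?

CH4

mol C = 7.865 g CO₂ ÷ 44.009 g/mol = 0.17871 mol
mol H = 2 × 6.439 g H₂O ÷ 18.015 g/mol = 0.71485 mol
Divide by the smallest (0.17871 mol): C 1.000, H 4.000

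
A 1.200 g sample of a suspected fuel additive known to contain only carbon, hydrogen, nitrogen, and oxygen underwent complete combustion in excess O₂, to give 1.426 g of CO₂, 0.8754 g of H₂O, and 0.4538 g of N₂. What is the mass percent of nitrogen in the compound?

37.82%

mol C = 1.426 g CO₂ ÷ 44.009 g/mol = 0.032402 mol
mol H = 2 × 0.8754 g H₂O ÷ 18.015 g/mol = 0.097186 mol
mol N = 2 × 0.4538 g N₂ ÷ 28.014 g/mol = 0.032398 mol
mass O = 1.200 − (0.38919 + 0.097963 + 0.45380) = 0.25905 g → mol O = 0.25905 ÷ 15.999 = 0.016192 mol
mass % N = 0.45380 g ÷ 1.200 g × 100%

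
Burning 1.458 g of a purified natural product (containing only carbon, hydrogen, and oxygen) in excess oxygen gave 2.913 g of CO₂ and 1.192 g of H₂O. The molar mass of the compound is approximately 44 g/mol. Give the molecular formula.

mol C = 2.913 g CO₂ ÷ 44.009 g/mol = 0.066191 mol
mol H = 2 × 1.192 g H₂O ÷ 18.015 g/mol = 0.13233 mol
mass O = 1.458 − (0.79502 + 0.13339) = 0.52959 g → mol O = 0.52959 ÷ 15.999 = 0.033101 mol
Divide by the smallest (0.033101 mol): C 2.000, H 3.998, O 1.000
Empirical formula: C2H4O
Empirical-formula mass = 44.05 g/mol; 44 ÷ 44.05 ≈ 1, so the molecular formula is C2H4O.

C2H4O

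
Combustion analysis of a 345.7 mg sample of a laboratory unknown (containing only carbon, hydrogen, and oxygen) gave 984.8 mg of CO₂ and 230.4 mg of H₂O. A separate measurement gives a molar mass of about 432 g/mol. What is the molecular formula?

mol C = 0.9848 g CO₂ ÷ 44.009 g/mol = 0.022377 mol
mol H = 2 × 0.2304 g H₂O ÷ 18.015 g/mol = 0.025579 mol
mass O = 0.3457 − (0.26877 + 0.025783) = 0.051144 g → mol O = 0.051144 ÷ 15.999 = 0.0031967 mol
Divide by the smallest (0.0031967 mol): C 7.000, H 8.002, O 1.000
Empirical formula: C7H8O
Empirical-formula mass = 108.14 g/mol; 432 ÷ 108.14 ≈ 4, so the molecular formula is C28H32O4.

C28H32O4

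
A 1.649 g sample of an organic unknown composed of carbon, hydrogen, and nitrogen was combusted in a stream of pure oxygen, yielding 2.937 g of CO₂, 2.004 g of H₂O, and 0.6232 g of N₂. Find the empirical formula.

mol C = 2.937 g CO₂ ÷ 44.009 g/mol = 0.066736 mol
mol H = 2 × 2.004 g H₂O ÷ 18.015 g/mol = 0.22248 mol
mol N = 2 × 0.6232 g N₂ ÷ 28.014 g/mol = 0.044492 mol
Divide by the smallest (0.044492 mol): C 1.500, H 5.000, N 1.000
Multiplying each by 2 gives whole numbers: C 3.00, H 10.00, N 2.00

C3H10N2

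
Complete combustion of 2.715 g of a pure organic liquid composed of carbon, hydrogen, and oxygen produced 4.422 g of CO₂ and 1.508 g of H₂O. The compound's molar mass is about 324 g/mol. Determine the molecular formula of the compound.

mol C = 4.422 g CO₂ ÷ 44.009 g/mol = 0.10048 mol
mol H = 2 × 1.508 g H₂O ÷ 18.015 g/mol = 0.16742 mol
mass O = 2.715 − (1.2069 + 0.16876) = 1.3394 g → mol O = 1.3394 ÷ 15.999 = 0.083717 mol
Divide by the smallest (0.083717 mol): C 1.200, H 2.000, O 1.000
Multiplying each by 5 gives whole numbers: C 6.00, H 10.00, O 5.00
Empirical formula: C6H10O5
Empirical-formula mass = 162.14 g/mol; 324 ÷ 162.14 ≈ 2, so the molecular formula is C12H20O10.

C12H20O10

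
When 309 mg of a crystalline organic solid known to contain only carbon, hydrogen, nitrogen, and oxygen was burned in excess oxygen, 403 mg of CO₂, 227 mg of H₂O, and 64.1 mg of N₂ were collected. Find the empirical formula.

mol C = 0.403 g CO₂ ÷ 44.009 g/mol = 0.009157 mol
mol H = 2 × 0.227 g H₂O ÷ 18.015 g/mol = 0.02520 mol
mol N = 2 × 0.0641 g N₂ ÷ 28.014 g/mol = 0.004576 mol
mass O = 0.309 − (0.1100 + 0.02540 + 0.06410) = 0.1095 g → mol O = 0.1095 ÷ 15.999 = 0.006845 mol
Divide by the smallest (0.004576 mol): C 2.001, H 5.507, N 1.000, O 1.496
Multiplying each by 2 gives whole numbers: C 4.00, H 11.01, N 2.00, O 2.99

C4H11N2O3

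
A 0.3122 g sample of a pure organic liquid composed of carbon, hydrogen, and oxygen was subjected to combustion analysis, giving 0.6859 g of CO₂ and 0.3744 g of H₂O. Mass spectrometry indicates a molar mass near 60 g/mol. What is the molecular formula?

mol C = 0.6859 g CO₂ ÷ 44.009 g/mol = 0.015585 mol
mol H = 2 × 0.3744 g H₂O ÷ 18.015 g/mol = 0.041565 mol
mass O = 0.3122 − (0.18720 + 0.041898) = 0.083105 g → mol O = 0.083105 ÷ 15.999 = 0.0051944 mol
Divide by the smallest (0.0051944 mol): C 3.000, H 8.002, O 1.000
Empirical formula: C3H8O
Empirical-formula mass = 60.10 g/mol; 60 ÷ 60.10 ≈ 1, so the molecular formula is C3H8O.

C3H8O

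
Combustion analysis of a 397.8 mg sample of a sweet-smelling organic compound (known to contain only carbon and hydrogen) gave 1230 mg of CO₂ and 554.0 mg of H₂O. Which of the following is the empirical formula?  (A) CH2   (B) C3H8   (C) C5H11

mol C = 1.230 g CO₂ ÷ 44.009 g/mol = 0.027949 mol
mol H = 2 × 0.5540 g H₂O ÷ 18.015 g/mol = 0.061504 mol
Divide by the smallest (0.027949 mol): C 1.000, H 2.201
Multiplying each by 5 gives whole numbers: C 5.00, H 11.00

(C) C5H11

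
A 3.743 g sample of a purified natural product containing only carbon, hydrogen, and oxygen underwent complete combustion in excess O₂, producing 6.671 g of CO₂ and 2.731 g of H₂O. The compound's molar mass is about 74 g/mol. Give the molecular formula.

mol C = 6.671 g CO₂ ÷ 44.009 g/mol = 0.15158 mol
mol H = 2 × 2.731 g H₂O ÷ 18.015 g/mol = 0.30319 mol
mass O = 3.743 − (1.8207 + 0.30562) = 1.6167 g → mol O = 1.6167 ÷ 15.999 = 0.10105 mol
Divide by the smallest (0.10105 mol): C 1.500, H 3.000, O 1.000
Multiplying each by 2 gives whole numbers: C 3.00, H 6.00, O 2.00
Empirical formula: C3H6O2
Empirical-formula mass = 74.08 g/mol; 74 ÷ 74.08 ≈ 1, so the molecular formula is C3H6O2.

C3H6O2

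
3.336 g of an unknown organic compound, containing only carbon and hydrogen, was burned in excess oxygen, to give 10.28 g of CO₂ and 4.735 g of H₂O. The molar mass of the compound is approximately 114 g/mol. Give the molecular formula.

mol C = 10.28 g CO₂ ÷ 44.009 g/mol = 0.23359 mol
mol H = 2 × 4.735 g H₂O ÷ 18.015 g/mol = 0.52567 mol
Divide by the smallest (0.23359 mol): C 1.000, H 2.250
Multiplying each by 4 gives whole numbers: C 4.00, H 9.00
Empirical formula: C4H9
Empirical-formula mass = 57.12 g/mol; 114 ÷ 57.12 ≈ 2, so the molecular formula is C8H18.

C8H18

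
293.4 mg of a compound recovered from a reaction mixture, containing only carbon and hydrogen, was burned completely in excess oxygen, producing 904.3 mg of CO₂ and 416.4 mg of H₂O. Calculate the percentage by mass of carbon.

84.12%

mol C = 0.9043 g CO₂ ÷ 44.009 g/mol = 0.020548 mol
mol H = 2 × 0.4164 g H₂O ÷ 18.015 g/mol = 0.046228 mol
mass % C = 0.24680 g ÷ 0.2934 g × 100%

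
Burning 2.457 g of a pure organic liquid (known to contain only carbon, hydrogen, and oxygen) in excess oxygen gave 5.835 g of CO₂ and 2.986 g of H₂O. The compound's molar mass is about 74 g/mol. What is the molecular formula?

C4H10O

mol C = 5.835 g CO₂ ÷ 44.009 g/mol = 0.13259 mol
mol H = 2 × 2.986 g H₂O ÷ 18.015 g/mol = 0.33150 mol
mass O = 2.457 − (1.5925 + 0.33415) = 0.53035 g → mol O = 0.53035 ÷ 15.999 = 0.033149 mol
Divide by the smallest (0.033149 mol): C 4.000, H 10.000, O 1.000
Empirical formula: C4H10O
Empirical-formula mass = 74.12 g/mol; 74 ÷ 74.12 ≈ 1, so the molecular formula is C4H10O.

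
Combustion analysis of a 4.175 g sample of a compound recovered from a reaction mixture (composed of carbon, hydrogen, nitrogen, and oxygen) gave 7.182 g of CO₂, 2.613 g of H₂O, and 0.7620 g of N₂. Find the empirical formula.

C9H16N3O4

mol C = 7.182 g CO₂ ÷ 44.009 g/mol = 0.16319 mol
mol H = 2 × 2.613 g H₂O ÷ 18.015 g/mol = 0.29009 mol
mol N = 2 × 0.7620 g N₂ ÷ 28.014 g/mol = 0.054401 mol
mass O = 4.175 − (1.9601 + 0.29241 + 0.76200) = 1.1605 g → mol O = 1.1605 ÷ 15.999 = 0.072534 mol
Divide by the smallest (0.054401 mol): C 3.000, H 5.332, N 1.000, O 1.333
Multiplying each by 3 gives whole numbers: C 9.00, H 16.00, N 3.00, O 4.00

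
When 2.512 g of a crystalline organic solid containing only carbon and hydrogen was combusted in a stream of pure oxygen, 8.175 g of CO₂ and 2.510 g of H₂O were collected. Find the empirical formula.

C2H3

mol C = 8.175 g CO₂ ÷ 44.009 g/mol = 0.18576 mol
mol H = 2 × 2.510 g H₂O ÷ 18.015 g/mol = 0.27866 mol
Divide by the smallest (0.18576 mol): C 1.000, H 1.500
Multiplying each by 2 gives whole numbers: C 2.00, H 3.00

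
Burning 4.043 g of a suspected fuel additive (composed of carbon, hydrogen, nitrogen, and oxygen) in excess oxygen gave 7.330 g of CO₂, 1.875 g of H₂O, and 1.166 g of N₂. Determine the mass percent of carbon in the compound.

49.48%

mol C = 7.330 g CO₂ ÷ 44.009 g/mol = 0.16656 mol
mol H = 2 × 1.875 g H₂O ÷ 18.015 g/mol = 0.20816 mol
mol N = 2 × 1.166 g N₂ ÷ 28.014 g/mol = 0.083244 mol
mass O = 4.043 − (2.0005 + 0.20983 + 1.1660) = 0.66666 g → mol O = 0.66666 ÷ 15.999 = 0.041669 mol
mass % C = 2.0005 g ÷ 4.043 g × 100%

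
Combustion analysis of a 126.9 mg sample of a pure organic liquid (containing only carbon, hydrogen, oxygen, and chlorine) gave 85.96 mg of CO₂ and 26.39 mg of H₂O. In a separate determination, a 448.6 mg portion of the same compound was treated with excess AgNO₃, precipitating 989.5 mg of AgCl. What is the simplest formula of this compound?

mol C = 0.08596 g CO₂ ÷ 44.009 g/mol = 0.0019532 mol
mol H = 2 × 0.02639 g H₂O ÷ 18.015 g/mol = 0.0029298 mol
From the AgCl data: mol Cl per gram of compound = (0.9895 ÷ 143.318) ÷ 0.4486 = 0.015391 mol/g, so in the 0.1269 g combustion sample mol Cl = 0.0019531 mol
mass O = 0.1269 − (0.023460 + 0.0029532 + 0.069236) = 0.031250 g → mol O = 0.031250 ÷ 15.999 = 0.0019533 mol
Divide by the smallest (0.0019531 mol): C 1.000, H 1.500, Cl 1.000, O 1.000
Multiplying each by 2 gives whole numbers: C 2.00, H 3.00, Cl 2.00, O 2.00

C2H3Cl2O2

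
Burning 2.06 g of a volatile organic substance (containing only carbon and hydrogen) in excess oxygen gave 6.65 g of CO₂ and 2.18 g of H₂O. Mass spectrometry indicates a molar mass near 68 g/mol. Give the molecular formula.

C5H8

mol C = 6.65 g CO₂ ÷ 44.009 g/mol = 0.1511 mol
mol H = 2 × 2.18 g H₂O ÷ 18.015 g/mol = 0.2420 mol
Divide by the smallest (0.1511 mol): C 1.000, H 1.602
Multiplying each by 5 gives whole numbers: C 5.00, H 8.01
Empirical formula: C5H8
Empirical-formula mass = 68.12 g/mol; 68 ÷ 68.12 ≈ 1, so the molecular formula is C5H8.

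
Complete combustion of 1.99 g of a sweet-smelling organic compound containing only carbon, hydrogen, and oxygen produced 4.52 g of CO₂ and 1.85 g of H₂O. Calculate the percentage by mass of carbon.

mol C = 4.52 g CO₂ ÷ 44.009 g/mol = 0.1027 mol
mol H = 2 × 1.85 g H₂O ÷ 18.015 g/mol = 0.2054 mol
mass O = 1.99 − (1.234 + 0.2070) = 0.5494 g → mol O = 0.5494 ÷ 15.999 = 0.03434 mol
mass % C = 1.234 g ÷ 1.99 g × 100%

62.0%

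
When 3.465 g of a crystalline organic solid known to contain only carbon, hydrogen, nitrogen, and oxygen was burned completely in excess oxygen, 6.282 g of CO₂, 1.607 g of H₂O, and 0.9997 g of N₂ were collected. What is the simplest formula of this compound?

mol C = 6.282 g CO₂ ÷ 44.009 g/mol = 0.14274 mol
mol H = 2 × 1.607 g H₂O ÷ 18.015 g/mol = 0.17841 mol
mol N = 2 × 0.9997 g N₂ ÷ 28.014 g/mol = 0.071371 mol
mass O = 3.465 − (1.7145 + 0.17983 + 0.99970) = 0.57097 g → mol O = 0.57097 ÷ 15.999 = 0.035688 mol
Divide by the smallest (0.035688 mol): C 4.000, H 4.999, N 2.000, O 1.000

C4H5N2O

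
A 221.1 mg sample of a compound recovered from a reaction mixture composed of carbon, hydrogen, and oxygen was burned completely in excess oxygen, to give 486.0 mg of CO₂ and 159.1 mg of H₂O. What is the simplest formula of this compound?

C5H8O2

mol C = 0.4860 g CO₂ ÷ 44.009 g/mol = 0.011043 mol
mol H = 2 × 0.1591 g H₂O ÷ 18.015 g/mol = 0.017663 mol
mass O = 0.2211 − (0.13264 + 0.017804) = 0.070656 g → mol O = 0.070656 ÷ 15.999 = 0.0044163 mol
Divide by the smallest (0.0044163 mol): C 2.501, H 4.000, O 1.000
Multiplying each by 2 gives whole numbers: C 5.00, H 8.00, O 2.00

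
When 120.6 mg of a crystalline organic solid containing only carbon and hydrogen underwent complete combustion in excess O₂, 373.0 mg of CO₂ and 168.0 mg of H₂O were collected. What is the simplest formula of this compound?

mol C = 0.3730 g CO₂ ÷ 44.009 g/mol = 0.0084755 mol
mol H = 2 × 0.1680 g H₂O ÷ 18.015 g/mol = 0.018651 mol
Divide by the smallest (0.0084755 mol): C 1.000, H 2.201
Multiplying each by 5 gives whole numbers: C 5.00, H 11.00

C5H11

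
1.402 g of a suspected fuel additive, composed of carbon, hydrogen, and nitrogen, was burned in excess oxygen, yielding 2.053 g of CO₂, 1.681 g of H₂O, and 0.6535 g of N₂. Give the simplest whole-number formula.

CH4N

mol C = 2.053 g CO₂ ÷ 44.009 g/mol = 0.046650 mol
mol H = 2 × 1.681 g H₂O ÷ 18.015 g/mol = 0.18662 mol
mol N = 2 × 0.6535 g N₂ ÷ 28.014 g/mol = 0.046655 mol
Divide by the smallest (0.046650 mol): C 1.000, H 4.001, N 1.000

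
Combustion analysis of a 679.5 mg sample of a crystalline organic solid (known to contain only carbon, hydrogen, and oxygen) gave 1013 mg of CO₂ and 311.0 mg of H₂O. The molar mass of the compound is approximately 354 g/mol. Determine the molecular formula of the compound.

mol C = 1.013 g CO₂ ÷ 44.009 g/mol = 0.023018 mol
mol H = 2 × 0.3110 g H₂O ÷ 18.015 g/mol = 0.034527 mol
mass O = 0.6795 − (0.27647 + 0.034803) = 0.36823 g → mol O = 0.36823 ÷ 15.999 = 0.023016 mol
Divide by the smallest (0.023016 mol): C 1.000, H 1.500, O 1.000
Multiplying each by 2 gives whole numbers: C 2.00, H 3.00, O 2.00
Empirical formula: C2H3O2
Empirical-formula mass = 59.04 g/mol; 354 ÷ 59.04 ≈ 6, so the molecular formula is C12H18O12.

C12H18O12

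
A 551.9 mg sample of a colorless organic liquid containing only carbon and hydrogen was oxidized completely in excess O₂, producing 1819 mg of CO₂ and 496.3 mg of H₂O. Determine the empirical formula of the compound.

mol C = 1.819 g CO₂ ÷ 44.009 g/mol = 0.041332 mol
mol H = 2 × 0.4963 g H₂O ÷ 18.015 g/mol = 0.055099 mol
Divide by the smallest (0.041332 mol): C 1.000, H 1.333
Multiplying each by 3 gives whole numbers: C 3.00, H 4.00

C3H4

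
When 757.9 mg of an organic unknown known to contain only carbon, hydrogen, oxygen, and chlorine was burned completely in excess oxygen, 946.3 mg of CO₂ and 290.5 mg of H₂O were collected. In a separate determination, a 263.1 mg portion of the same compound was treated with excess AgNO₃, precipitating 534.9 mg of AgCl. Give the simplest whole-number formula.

mol C = 0.9463 g CO₂ ÷ 44.009 g/mol = 0.021502 mol
mol H = 2 × 0.2905 g H₂O ÷ 18.015 g/mol = 0.032251 mol
From the AgCl data: mol Cl per gram of compound = (0.5349 ÷ 143.318) ÷ 0.2631 = 0.014186 mol/g, so in the 0.7579 g combustion sample mol Cl = 0.010751 mol
mass O = 0.7579 − (0.25827 + 0.032509 + 0.38114) = 0.085990 g → mol O = 0.085990 ÷ 15.999 = 0.0053747 mol
Divide by the smallest (0.0053747 mol): C 4.001, H 6.000, Cl 2.000, O 1.000

C4H6Cl2O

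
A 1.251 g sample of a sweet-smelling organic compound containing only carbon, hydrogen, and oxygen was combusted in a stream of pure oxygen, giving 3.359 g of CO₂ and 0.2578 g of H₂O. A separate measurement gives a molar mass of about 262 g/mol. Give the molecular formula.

C16H6O4

mol C = 3.359 g CO₂ ÷ 44.009 g/mol = 0.076325 mol
mol H = 2 × 0.2578 g H₂O ÷ 18.015 g/mol = 0.028621 mol
mass O = 1.251 − (0.91674 + 0.028850) = 0.30541 g → mol O = 0.30541 ÷ 15.999 = 0.019089 mol
Divide by the smallest (0.019089 mol): C 3.998, H 1.499, O 1.000
Multiplying each by 2 gives whole numbers: C 8.00, H 3.00, O 2.00
Empirical formula: C8H3O2
Empirical-formula mass = 131.11 g/mol; 262 ÷ 131.11 ≈ 2, so the molecular formula is C16H6O4.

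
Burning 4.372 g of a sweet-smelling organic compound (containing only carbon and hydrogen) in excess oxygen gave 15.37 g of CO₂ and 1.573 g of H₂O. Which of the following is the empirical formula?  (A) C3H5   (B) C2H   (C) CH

(B) C2H

mol C = 15.37 g CO₂ ÷ 44.009 g/mol = 0.34925 mol
mol H = 2 × 1.573 g H₂O ÷ 18.015 g/mol = 0.17463 mol
Divide by the smallest (0.17463 mol): C 2.000, H 1.000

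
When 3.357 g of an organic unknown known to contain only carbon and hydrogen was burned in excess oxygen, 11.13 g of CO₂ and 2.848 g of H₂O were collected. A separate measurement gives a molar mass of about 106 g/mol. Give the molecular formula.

C8H10

mol C = 11.13 g CO₂ ÷ 44.009 g/mol = 0.25290 mol
mol H = 2 × 2.848 g H₂O ÷ 18.015 g/mol = 0.31618 mol
Divide by the smallest (0.25290 mol): C 1.000, H 1.250
Multiplying each by 4 gives whole numbers: C 4.00, H 5.00
Empirical formula: C4H5
Empirical-formula mass = 53.08 g/mol; 106 ÷ 53.08 ≈ 2, so the molecular formula is C8H10.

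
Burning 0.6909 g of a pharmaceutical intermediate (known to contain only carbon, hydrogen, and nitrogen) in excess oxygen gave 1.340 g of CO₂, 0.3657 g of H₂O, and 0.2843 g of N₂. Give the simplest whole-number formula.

mol C = 1.340 g CO₂ ÷ 44.009 g/mol = 0.030448 mol
mol H = 2 × 0.3657 g H₂O ÷ 18.015 g/mol = 0.040600 mol
mol N = 2 × 0.2843 g N₂ ÷ 28.014 g/mol = 0.020297 mol
Divide by the smallest (0.020297 mol): C 1.500, H 2.000, N 1.000
Multiplying each by 2 gives whole numbers: C 3.00, H 4.00, N 2.00

C3H4N2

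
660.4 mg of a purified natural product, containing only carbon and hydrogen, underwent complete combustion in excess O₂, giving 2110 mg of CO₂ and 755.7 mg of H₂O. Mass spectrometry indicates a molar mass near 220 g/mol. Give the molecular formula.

mol C = 2.110 g CO₂ ÷ 44.009 g/mol = 0.047945 mol
mol H = 2 × 0.7557 g H₂O ÷ 18.015 g/mol = 0.083897 mol
Divide by the smallest (0.047945 mol): C 1.000, H 1.750
Multiplying each by 4 gives whole numbers: C 4.00, H 7.00
Empirical formula: C4H7
Empirical-formula mass = 55.10 g/mol; 220 ÷ 55.10 ≈ 4, so the molecular formula is C16H28.

C16H28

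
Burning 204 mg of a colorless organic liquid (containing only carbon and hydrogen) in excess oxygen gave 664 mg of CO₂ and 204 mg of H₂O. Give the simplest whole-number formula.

C2H3

mol C = 0.664 g CO₂ ÷ 44.009 g/mol = 0.01509 mol
mol H = 2 × 0.204 g H₂O ÷ 18.015 g/mol = 0.02265 mol
Divide by the smallest (0.01509 mol): C 1.000, H 1.501
Multiplying each by 2 gives whole numbers: C 2.00, H 3.00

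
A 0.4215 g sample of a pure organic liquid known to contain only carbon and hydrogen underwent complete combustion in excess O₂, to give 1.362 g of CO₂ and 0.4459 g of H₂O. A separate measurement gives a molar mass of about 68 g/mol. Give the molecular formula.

C5H8

mol C = 1.362 g CO₂ ÷ 44.009 g/mol = 0.030948 mol
mol H = 2 × 0.4459 g H₂O ÷ 18.015 g/mol = 0.049503 mol
Divide by the smallest (0.030948 mol): C 1.000, H 1.600
Multiplying each by 5 gives whole numbers: C 5.00, H 8.00
Empirical formula: C5H8
Empirical-formula mass = 68.12 g/mol; 68 ÷ 68.12 ≈ 1, so the molecular formula is C5H8.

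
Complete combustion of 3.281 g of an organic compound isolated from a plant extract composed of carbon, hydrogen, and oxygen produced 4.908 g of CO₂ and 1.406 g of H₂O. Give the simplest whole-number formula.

mol C = 4.908 g CO₂ ÷ 44.009 g/mol = 0.11152 mol
mol H = 2 × 1.406 g H₂O ÷ 18.015 g/mol = 0.15609 mol
mass O = 3.281 − (1.3395 + 0.15734) = 1.7842 g → mol O = 1.7842 ÷ 15.999 = 0.11152 mol
Divide by the smallest (0.11152 mol): C 1.000, H 1.400, O 1.000
Multiplying each by 5 gives whole numbers: C 5.00, H 7.00, O 5.00

C5H7O5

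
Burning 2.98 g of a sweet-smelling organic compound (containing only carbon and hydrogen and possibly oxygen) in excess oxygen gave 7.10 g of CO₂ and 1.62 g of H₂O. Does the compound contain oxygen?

mol C = 7.10 g CO₂ ÷ 44.009 g/mol = 0.1613 mol
mol H = 2 × 1.62 g H₂O ÷ 18.015 g/mol = 0.1799 mol
C and H account for only 2.119 g of the 2.98 g sample; the remaining 0.8610 g must be oxygen.

yes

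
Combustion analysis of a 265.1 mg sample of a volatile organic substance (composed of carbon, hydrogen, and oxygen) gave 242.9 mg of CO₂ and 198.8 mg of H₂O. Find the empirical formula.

mol C = 0.2429 g CO₂ ÷ 44.009 g/mol = 0.0055193 mol
mol H = 2 × 0.1988 g H₂O ÷ 18.015 g/mol = 0.022070 mol
mass O = 0.2651 − (0.066293 + 0.022247) = 0.17656 g → mol O = 0.17656 ÷ 15.999 = 0.011036 mol
Divide by the smallest (0.0055193 mol): C 1.000, H 3.999, O 1.999

CH4O2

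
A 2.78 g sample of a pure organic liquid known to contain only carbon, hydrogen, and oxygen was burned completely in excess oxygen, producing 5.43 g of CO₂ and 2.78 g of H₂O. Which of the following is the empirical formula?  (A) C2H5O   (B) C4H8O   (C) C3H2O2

mol C = 5.43 g CO₂ ÷ 44.009 g/mol = 0.1234 mol
mol H = 2 × 2.78 g H₂O ÷ 18.015 g/mol = 0.3086 mol
mass O = 2.78 − (1.482 + 0.3111) = 0.9869 g → mol O = 0.9869 ÷ 15.999 = 0.06169 mol
Divide by the smallest (0.06169 mol): C 2.000, H 5.003, O 1.000

(A) C2H5O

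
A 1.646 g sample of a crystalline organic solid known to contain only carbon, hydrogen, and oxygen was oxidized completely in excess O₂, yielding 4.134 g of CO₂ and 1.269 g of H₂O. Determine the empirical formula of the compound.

C4H6O

mol C = 4.134 g CO₂ ÷ 44.009 g/mol = 0.093935 mol
mol H = 2 × 1.269 g H₂O ÷ 18.015 g/mol = 0.14088 mol
mass O = 1.646 − (1.1283 + 0.14201) = 0.37573 g → mol O = 0.37573 ÷ 15.999 = 0.023485 mol
Divide by the smallest (0.023485 mol): C 4.000, H 5.999, O 1.000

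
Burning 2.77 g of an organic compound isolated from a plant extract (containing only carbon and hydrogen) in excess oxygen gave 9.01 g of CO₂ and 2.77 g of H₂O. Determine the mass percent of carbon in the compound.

mol C = 9.01 g CO₂ ÷ 44.009 g/mol = 0.2047 mol
mol H = 2 × 2.77 g H₂O ÷ 18.015 g/mol = 0.3075 mol
mass % C = 2.459 g ÷ 2.77 g × 100%

88.8%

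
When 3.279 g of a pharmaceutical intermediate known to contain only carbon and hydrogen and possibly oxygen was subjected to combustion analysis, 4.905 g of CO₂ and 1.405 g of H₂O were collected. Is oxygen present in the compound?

yes

mol C = 4.905 g CO₂ ÷ 44.009 g/mol = 0.11145 mol
mol H = 2 × 1.405 g H₂O ÷ 18.015 g/mol = 0.15598 mol
C and H account for only 1.4959 g of the 3.279 g sample; the remaining 1.7831 g must be oxygen.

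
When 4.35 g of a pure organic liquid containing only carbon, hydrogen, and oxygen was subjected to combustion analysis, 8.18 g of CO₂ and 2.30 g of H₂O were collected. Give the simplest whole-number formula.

C8H11O5

mol C = 8.18 g CO₂ ÷ 44.009 g/mol = 0.1859 mol
mol H = 2 × 2.30 g H₂O ÷ 18.015 g/mol = 0.2553 mol
mass O = 4.35 − (2.232 + 0.2574) = 1.860 g → mol O = 1.860 ÷ 15.999 = 0.1163 mol
Divide by the smallest (0.1163 mol): C 1.599, H 2.196, O 1.000
Multiplying each by 5 gives whole numbers: C 7.99, H 10.98, O 5.00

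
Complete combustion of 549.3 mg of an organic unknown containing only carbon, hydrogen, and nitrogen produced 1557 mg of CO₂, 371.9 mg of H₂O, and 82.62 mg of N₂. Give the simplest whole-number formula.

mol C = 1.557 g CO₂ ÷ 44.009 g/mol = 0.035379 mol
mol H = 2 × 0.3719 g H₂O ÷ 18.015 g/mol = 0.041288 mol
mol N = 2 × 0.08262 g N₂ ÷ 28.014 g/mol = 0.0058985 mol
Divide by the smallest (0.0058985 mol): C 5.998, H 7.000, N 1.000

C6H7N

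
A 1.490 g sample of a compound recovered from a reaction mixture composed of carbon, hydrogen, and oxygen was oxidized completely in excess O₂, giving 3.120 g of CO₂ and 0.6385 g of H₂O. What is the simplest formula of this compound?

C2H2O

mol C = 3.120 g CO₂ ÷ 44.009 g/mol = 0.070895 mol
mol H = 2 × 0.6385 g H₂O ÷ 18.015 g/mol = 0.070885 mol
mass O = 1.490 − (0.85151 + 0.071452) = 0.56703 g → mol O = 0.56703 ÷ 15.999 = 0.035442 mol
Divide by the smallest (0.035442 mol): C 2.000, H 2.000, O 1.000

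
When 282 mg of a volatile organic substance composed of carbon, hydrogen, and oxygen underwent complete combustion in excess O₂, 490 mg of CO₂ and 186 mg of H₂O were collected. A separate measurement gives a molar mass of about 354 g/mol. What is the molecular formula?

C14H26O10

mol C = 0.490 g CO₂ ÷ 44.009 g/mol = 0.01113 mol
mol H = 2 × 0.186 g H₂O ÷ 18.015 g/mol = 0.02065 mol
mass O = 0.282 − (0.1337 + 0.02081) = 0.1275 g → mol O = 0.1275 ÷ 15.999 = 0.007966 mol
Divide by the smallest (0.007966 mol): C 1.398, H 2.592, O 1.000
Multiplying each by 5 gives whole numbers: C 6.99, H 12.96, O 5.00
Empirical formula: C7H13O5
Empirical-formula mass = 177.18 g/mol; 354 ÷ 177.18 ≈ 2, so the molecular formula is C14H26O10.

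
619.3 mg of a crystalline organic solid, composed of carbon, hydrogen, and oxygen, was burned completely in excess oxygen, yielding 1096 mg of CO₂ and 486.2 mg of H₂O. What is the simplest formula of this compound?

C6H13O4

mol C = 1.096 g CO₂ ÷ 44.009 g/mol = 0.024904 mol
mol H = 2 × 0.4862 g H₂O ÷ 18.015 g/mol = 0.053977 mol
mass O = 0.6193 − (0.29912 + 0.054409) = 0.26577 g → mol O = 0.26577 ÷ 15.999 = 0.016612 mol
Divide by the smallest (0.016612 mol): C 1.499, H 3.249, O 1.000
Multiplying each by 4 gives whole numbers: C 6.00, H 13.00, O 4.00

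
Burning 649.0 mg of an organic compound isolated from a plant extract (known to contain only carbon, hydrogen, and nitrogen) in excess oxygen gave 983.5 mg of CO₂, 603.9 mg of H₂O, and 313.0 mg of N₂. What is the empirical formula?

mol C = 0.9835 g CO₂ ÷ 44.009 g/mol = 0.022348 mol
mol H = 2 × 0.6039 g H₂O ÷ 18.015 g/mol = 0.067044 mol
mol N = 2 × 0.3130 g N₂ ÷ 28.014 g/mol = 0.022346 mol
Divide by the smallest (0.022346 mol): C 1.000, H 3.000, N 1.000

CH3N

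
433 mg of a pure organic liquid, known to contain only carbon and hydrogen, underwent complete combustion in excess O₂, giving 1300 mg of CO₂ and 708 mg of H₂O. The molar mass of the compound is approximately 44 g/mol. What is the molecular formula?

C3H8

mol C = 1.30 g CO₂ ÷ 44.009 g/mol = 0.02954 mol
mol H = 2 × 0.708 g H₂O ÷ 18.015 g/mol = 0.07860 mol
Divide by the smallest (0.02954 mol): C 1.000, H 2.661
Multiplying each by 3 gives whole numbers: C 3.00, H 7.98
Empirical formula: C3H8
Empirical-formula mass = 44.10 g/mol; 44 ÷ 44.10 ≈ 1, so the molecular formula is C3H8.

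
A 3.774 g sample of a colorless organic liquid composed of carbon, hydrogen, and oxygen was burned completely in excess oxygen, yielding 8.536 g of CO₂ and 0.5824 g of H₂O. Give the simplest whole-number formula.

mol C = 8.536 g CO₂ ÷ 44.009 g/mol = 0.19396 mol
mol H = 2 × 0.5824 g H₂O ÷ 18.015 g/mol = 0.064657 mol
mass O = 3.774 − (2.3297 + 0.065174) = 1.3792 g → mol O = 1.3792 ÷ 15.999 = 0.086203 mol
Divide by the smallest (0.064657 mol): C 3.000, H 1.000, O 1.333
Multiplying each by 3 gives whole numbers: C 9.00, H 3.00, O 4.00

C9H3O4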